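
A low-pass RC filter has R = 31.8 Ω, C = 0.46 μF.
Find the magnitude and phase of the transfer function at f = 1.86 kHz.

Step 1 — Angular frequency: ω = 2π·1860 = 1.169e+04 rad/s.
Step 2 — Transfer function: H(jω) = 1/(1 + jωRC).
Step 3 — Denominator: 1 + jωRC = 1 + j·1.169e+04·31.8·4.6e-07 = 1 + j0.171.
Step 4 — H = 0.9716 - j0.1661.
Step 5 — Magnitude: |H| = 0.9857 (-0.1 dB); phase: φ = -9.7°.

|H| = 0.9857 (-0.1 dB), φ = -9.7°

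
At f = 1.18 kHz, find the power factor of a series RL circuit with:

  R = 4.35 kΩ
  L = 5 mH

Step 1 — Angular frequency: ω = 2π·f = 2π·1180 = 7414 rad/s.
Step 2 — Component impedances:
  R: Z = R = 4350 Ω
  L: Z = jωL = j·7414·0.005 = 0 + j37.07 Ω
Step 3 — Series combination: Z_total = R + L = 4350 + j37.07 Ω = 4350∠0.5° Ω.
Step 4 — Power factor: PF = cos(φ) = Re(Z)/|Z| = 4350/4350 = 1.
Step 5 — Type: Im(Z) = 37.07 ⇒ lagging (phase φ = 0.5°).

PF = 1 (lagging, φ = 0.5°)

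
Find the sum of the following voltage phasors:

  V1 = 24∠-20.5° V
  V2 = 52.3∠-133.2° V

Step 1 — Convert each phasor to rectangular form:
  V1 = 24·(cos(-20.5°) + j·sin(-20.5°)) = 22.48 - j8.405 V
  V2 = 52.3·(cos(-133.2°) + j·sin(-133.2°)) = -35.8 - j38.13 V
Step 2 — Sum components: V_total = -13.32 - j46.53 V.
Step 3 — Convert to polar: |V_total| = 48.4 V, ∠V_total = -106.0°.

V_total = 48.4∠-106.0° V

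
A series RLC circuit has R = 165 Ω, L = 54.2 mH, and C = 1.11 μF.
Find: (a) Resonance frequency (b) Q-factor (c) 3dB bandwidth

Step 1 — Resonance: ω₀ = 1/√(LC) = 1/√(0.0542·1.11e-06) = 4077 rad/s.
Step 2 — f₀ = ω₀/(2π) = 648.9 Hz.
Step 3 — Series Q: Q = ω₀L/R = 4077·0.0542/165 = 1.339.
Step 4 — Bandwidth: Δω = ω₀/Q = 3044 rad/s; BW = Δω/(2π) = 484.5 Hz.

(a) f₀ = 648.9 Hz  (b) Q = 1.339  (c) BW = 484.5 Hz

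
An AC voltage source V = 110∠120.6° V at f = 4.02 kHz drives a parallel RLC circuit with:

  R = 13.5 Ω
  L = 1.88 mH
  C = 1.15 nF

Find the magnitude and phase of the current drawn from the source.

Step 1 — Angular frequency: ω = 2π·f = 2π·4020 = 2.526e+04 rad/s.
Step 2 — Component impedances:
  R: Z = R = 13.5 Ω
  L: Z = jωL = j·2.526e+04·0.00188 = 0 + j47.49 Ω
  C: Z = 1/(jωC) = -j/(ω·C) = 0 - j3.443e+04 Ω
Step 3 — Parallel combination: 1/Z_total = 1/R + 1/L + 1/C; Z_total = 12.49 + j3.547 Ω = 12.99∠15.8° Ω.
Step 4 — Source phasor: V = 110∠120.6° V = -55.99 + j94.68 V.
Step 5 — Ohm's law: I = V / Z_total = (-55.99 + j94.68) / (12.49 + j3.547) = -2.157 + j8.191 A.
Step 6 — Convert to polar: |I| = 8.47 A, ∠I = 104.8°.

I = 8.47∠104.8° A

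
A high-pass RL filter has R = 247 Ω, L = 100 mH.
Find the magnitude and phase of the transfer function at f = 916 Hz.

Step 1 — Angular frequency: ω = 2π·916 = 5755 rad/s.
Step 2 — Transfer function: H(jω) = jωL/(R + jωL).
Step 3 — Numerator jωL = j·575.5; denominator R + jωL = 247 + j575.5.
Step 4 — H = 0.8445 + j0.3624.
Step 5 — Magnitude: |H| = 0.9189 (-0.7 dB); phase: φ = 23.2°.

|H| = 0.9189 (-0.7 dB), φ = 23.2°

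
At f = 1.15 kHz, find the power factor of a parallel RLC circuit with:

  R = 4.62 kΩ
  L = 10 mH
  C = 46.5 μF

Step 1 — Angular frequency: ω = 2π·f = 2π·1150 = 7226 rad/s.
Step 2 — Component impedances:
  R: Z = R = 4620 Ω
  L: Z = jωL = j·7226·0.01 = 0 + j72.26 Ω
  C: Z = 1/(jωC) = -j/(ω·C) = 0 - j2.976 Ω
Step 3 — Parallel combination: 1/Z_total = 1/R + 1/L + 1/C; Z_total = 0.002086 - j3.104 Ω = 3.104∠-90.0° Ω.
Step 4 — Power factor: PF = cos(φ) = Re(Z)/|Z| = 0.0020856/3.1041 = 0.0006719.
Step 5 — Type: Im(Z) = -3.104 ⇒ leading (phase φ = -90.0°).

PF = 0.0006719 (leading, φ = -90.0°)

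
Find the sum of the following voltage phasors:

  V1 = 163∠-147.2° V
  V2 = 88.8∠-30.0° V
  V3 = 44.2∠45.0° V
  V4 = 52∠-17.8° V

Step 1 — Convert each phasor to rectangular form:
  V1 = 163·(cos(-147.2°) + j·sin(-147.2°)) = -137 - j88.3 V
  V2 = 88.8·(cos(-30.0°) + j·sin(-30.0°)) = 76.9 - j44.4 V
  V3 = 44.2·(cos(45.0°) + j·sin(45.0°)) = 31.25 + j31.25 V
  V4 = 52·(cos(-17.8°) + j·sin(-17.8°)) = 49.51 - j15.9 V
Step 2 — Sum components: V_total = 20.66 - j117.3 V.
Step 3 — Convert to polar: |V_total| = 119.1 V, ∠V_total = -80.0°.

V_total = 119.1∠-80.0° V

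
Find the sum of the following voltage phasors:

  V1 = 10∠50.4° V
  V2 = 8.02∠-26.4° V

Step 1 — Convert each phasor to rectangular form:
  V1 = 10·(cos(50.4°) + j·sin(50.4°)) = 6.374 + j7.705 V
  V2 = 8.02·(cos(-26.4°) + j·sin(-26.4°)) = 7.184 - j3.566 V
Step 2 — Sum components: V_total = 13.56 + j4.139 V.
Step 3 — Convert to polar: |V_total| = 14.18 V, ∠V_total = 17.0°.

V_total = 14.18∠17.0° V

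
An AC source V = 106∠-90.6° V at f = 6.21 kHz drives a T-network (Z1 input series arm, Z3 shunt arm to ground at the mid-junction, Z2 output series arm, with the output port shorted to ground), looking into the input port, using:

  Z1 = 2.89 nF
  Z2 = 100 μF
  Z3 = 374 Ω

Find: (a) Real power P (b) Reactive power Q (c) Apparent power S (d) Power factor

Step 1 — Angular frequency: ω = 2π·f = 2π·6210 = 3.902e+04 rad/s.
Step 2 — Component impedances:
  Z1: Z = 1/(jωC) = -j/(ω·C) = 0 - j8868 Ω
  Z2: Z = 1/(jωC) = -j/(ω·C) = 0 - j0.2563 Ω
  Z3: Z = R = 374 Ω
Step 3 — With the output port shorted to ground, the output series arm Z2 runs from the junction to ground; the shunt arm Z3 also runs from the junction to ground. They appear in parallel: Z3 || Z2 = 0.0001756 - j0.2563 Ω.
Step 4 — Series with input arm Z1: Z_in = Z1 + (Z3 || Z2) = 0.0001756 - j8868 Ω = 8868∠-90.0° Ω.
Step 5 — Source phasor: V = 106∠-90.6° V = -1.11 - j106 V.
Step 6 — Current: I = V / Z = 0.01195 - j0.0001252 A = 0.01195∠-0.6° A.
Step 7 — Complex power: S = V·I* = 2.509e-08 - j1.267 VA.
Step 8 — Real power: P = Re(S) = 2.509e-08 W.
Step 9 — Reactive power: Q = Im(S) = -1.267 VAR.
Step 10 — Apparent power: |S| = 1.267 VA.
Step 11 — Power factor: PF = P/|S| = 1.98e-08 (leading).

(a) P = 2.509e-08 W  (b) Q = -1.267 VAR  (c) S = 1.267 VA  (d) PF = 1.98e-08 (leading)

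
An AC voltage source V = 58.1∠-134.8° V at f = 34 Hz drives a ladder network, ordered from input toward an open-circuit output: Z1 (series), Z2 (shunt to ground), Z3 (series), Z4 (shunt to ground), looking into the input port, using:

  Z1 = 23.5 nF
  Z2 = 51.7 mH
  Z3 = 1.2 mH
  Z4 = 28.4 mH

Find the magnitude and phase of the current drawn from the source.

Step 1 — Angular frequency: ω = 2π·f = 2π·34 = 213.6 rad/s.
Step 2 — Component impedances:
  Z1: Z = 1/(jωC) = -j/(ω·C) = 0 - j1.992e+05 Ω
  Z2: Z = jωL = j·213.6·0.0517 = 0 + j11.04 Ω
  Z3: Z = jωL = j·213.6·0.0012 = 0 + j0.2564 Ω
  Z4: Z = jωL = j·213.6·0.0284 = 0 + j6.067 Ω
Step 3 — Ladder network (open output): work backward from the far end, alternating series and parallel combinations. Z_in = 0 - j1.992e+05 Ω = 1.992e+05∠-90.0° Ω.
Step 4 — Source phasor: V = 58.1∠-134.8° V = -40.94 - j41.23 V.
Step 5 — Ohm's law: I = V / Z_total = (-40.94 - j41.23) / (0 - j1.992e+05) = 0.000207 - j0.0002055 A.
Step 6 — Convert to polar: |I| = 0.0002917 A, ∠I = -44.8°.

I = 0.0002917∠-44.8° A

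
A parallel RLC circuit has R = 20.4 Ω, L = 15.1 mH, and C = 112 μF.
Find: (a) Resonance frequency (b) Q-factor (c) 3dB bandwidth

Step 1 — Resonance: ω₀ = 1/√(LC) = 1/√(0.0151·0.000112) = 769 rad/s.
Step 2 — f₀ = ω₀/(2π) = 122.4 Hz.
Step 3 — Parallel Q: Q = R/(ω₀L) = 20.4/(769·0.0151) = 1.757.
Step 4 — Bandwidth: Δω = ω₀/Q = 437.7 rad/s; BW = Δω/(2π) = 69.66 Hz.

(a) f₀ = 122.4 Hz  (b) Q = 1.757  (c) BW = 69.66 Hz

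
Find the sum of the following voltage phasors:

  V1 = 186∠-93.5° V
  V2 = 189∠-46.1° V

Step 1 — Convert each phasor to rectangular form:
  V1 = 186·(cos(-93.5°) + j·sin(-93.5°)) = -11.36 - j185.7 V
  V2 = 189·(cos(-46.1°) + j·sin(-46.1°)) = 131.1 - j136.2 V
Step 2 — Sum components: V_total = 119.7 - j321.8 V.
Step 3 — Convert to polar: |V_total| = 343.4 V, ∠V_total = -69.6°.

V_total = 343.4∠-69.6° V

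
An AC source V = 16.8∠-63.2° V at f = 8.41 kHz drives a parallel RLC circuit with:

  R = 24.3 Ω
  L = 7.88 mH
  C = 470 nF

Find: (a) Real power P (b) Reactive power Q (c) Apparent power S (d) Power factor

Step 1 — Angular frequency: ω = 2π·f = 2π·8410 = 5.284e+04 rad/s.
Step 2 — Component impedances:
  R: Z = R = 24.3 Ω
  L: Z = jωL = j·5.284e+04·0.00788 = 0 + j416.4 Ω
  C: Z = 1/(jωC) = -j/(ω·C) = 0 - j40.26 Ω
Step 3 — Parallel combination: 1/Z_total = 1/R + 1/L + 1/C; Z_total = 18.73 - j10.21 Ω = 21.34∠-28.6° Ω.
Step 4 — Source phasor: V = 16.8∠-63.2° V = 7.575 - j15 V.
Step 5 — Current: I = V / Z = 0.6481 - j0.4472 A = 0.7874∠-34.6° A.
Step 6 — Complex power: S = V·I* = 11.61 - j6.332 VA.
Step 7 — Real power: P = Re(S) = 11.61 W.
Step 8 — Reactive power: Q = Im(S) = -6.332 VAR.
Step 9 — Apparent power: |S| = 13.23 VA.
Step 10 — Power factor: PF = P/|S| = 0.878 (leading).

(a) P = 11.61 W  (b) Q = -6.332 VAR  (c) S = 13.23 VA  (d) PF = 0.878 (leading)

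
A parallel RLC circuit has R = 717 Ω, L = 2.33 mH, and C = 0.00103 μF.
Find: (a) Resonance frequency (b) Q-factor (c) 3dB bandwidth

Step 1 — Resonance: ω₀ = 1/√(LC) = 1/√(0.00233·1.03e-09) = 6.455e+05 rad/s.
Step 2 — f₀ = ω₀/(2π) = 1.027e+05 Hz.
Step 3 — Parallel Q: Q = R/(ω₀L) = 717/(6.455e+05·0.00233) = 0.4767.
Step 4 — Bandwidth: Δω = ω₀/Q = 1.354e+06 rad/s; BW = Δω/(2π) = 2.155e+05 Hz.

(a) f₀ = 1.027e+05 Hz  (b) Q = 0.4767  (c) BW = 2.155e+05 Hz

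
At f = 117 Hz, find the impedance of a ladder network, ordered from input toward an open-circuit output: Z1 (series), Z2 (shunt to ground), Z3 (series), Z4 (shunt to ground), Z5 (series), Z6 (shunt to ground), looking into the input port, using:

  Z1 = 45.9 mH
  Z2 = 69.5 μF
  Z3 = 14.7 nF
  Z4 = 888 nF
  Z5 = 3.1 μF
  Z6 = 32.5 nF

Step 1 — Angular frequency: ω = 2π·f = 2π·117 = 735.1 rad/s.
Step 2 — Component impedances:
  Z1: Z = jωL = j·735.1·0.0459 = 0 + j33.74 Ω
  Z2: Z = 1/(jωC) = -j/(ω·C) = 0 - j19.57 Ω
  Z3: Z = 1/(jωC) = -j/(ω·C) = 0 - j9.254e+04 Ω
  Z4: Z = 1/(jωC) = -j/(ω·C) = 0 - j1532 Ω
  Z5: Z = 1/(jωC) = -j/(ω·C) = 0 - j438.8 Ω
  Z6: Z = 1/(jωC) = -j/(ω·C) = 0 - j4.186e+04 Ω
Step 3 — Ladder network (open output): work backward from the far end, alternating series and parallel combinations. Z_in = 0 + j14.17 Ω = 14.17∠90.0° Ω.

Z = 0 + j14.17 Ω = 14.17∠90.0° Ω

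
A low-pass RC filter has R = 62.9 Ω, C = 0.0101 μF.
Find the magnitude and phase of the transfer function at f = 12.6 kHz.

Step 1 — Angular frequency: ω = 2π·1.26e+04 = 7.917e+04 rad/s.
Step 2 — Transfer function: H(jω) = 1/(1 + jωRC).
Step 3 — Denominator: 1 + jωRC = 1 + j·7.917e+04·62.9·1.01e-08 = 1 + j0.05029.
Step 4 — H = 0.9975 - j0.05017.
Step 5 — Magnitude: |H| = 0.9987 (-0.0 dB); phase: φ = -2.9°.

|H| = 0.9987 (-0.0 dB), φ = -2.9°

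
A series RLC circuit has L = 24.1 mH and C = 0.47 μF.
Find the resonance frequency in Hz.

Step 1 — Resonance condition Im(Z)=0 gives ω₀ = 1/√(LC).
Step 2 — ω₀ = 1/√(0.0241·4.7e-07) = 9396 rad/s.
Step 3 — f₀ = ω₀/(2π) = 1495 Hz.

f₀ = 1495 Hz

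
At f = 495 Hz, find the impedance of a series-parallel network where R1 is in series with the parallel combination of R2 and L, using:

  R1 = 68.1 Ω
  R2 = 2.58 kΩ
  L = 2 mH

Step 1 — Angular frequency: ω = 2π·f = 2π·495 = 3110 rad/s.
Step 2 — Component impedances:
  R1: Z = R = 68.1 Ω
  R2: Z = R = 2580 Ω
  L: Z = jωL = j·3110·0.002 = 0 + j6.22 Ω
Step 3 — Parallel branch: R2 || L = 1/(1/R2 + 1/L) = 0.015 + j6.22 Ω.
Step 4 — Series with R1: Z_total = R1 + (R2 || L) = 68.11 + j6.22 Ω = 68.4∠5.2° Ω.

Z = 68.11 + j6.22 Ω = 68.4∠5.2° Ω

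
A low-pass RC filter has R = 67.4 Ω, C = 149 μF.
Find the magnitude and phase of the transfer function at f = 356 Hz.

Step 1 — Angular frequency: ω = 2π·356 = 2237 rad/s.
Step 2 — Transfer function: H(jω) = 1/(1 + jωRC).
Step 3 — Denominator: 1 + jωRC = 1 + j·2237·67.4·0.000149 = 1 + j22.46.
Step 4 — H = 0.001978 - j0.04443.
Step 5 — Magnitude: |H| = 0.04447 (-27.0 dB); phase: φ = -87.5°.

|H| = 0.04447 (-27.0 dB), φ = -87.5°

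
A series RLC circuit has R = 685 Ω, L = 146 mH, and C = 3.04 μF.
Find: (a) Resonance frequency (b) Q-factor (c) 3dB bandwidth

Step 1 — Resonance condition Im(Z)=0 gives ω₀ = 1/√(LC).
Step 2 — ω₀ = 1/√(0.146·3.04e-06) = 1501 rad/s.
Step 3 — f₀ = ω₀/(2π) = 238.9 Hz.
Step 4 — Series Q: Q = ω₀L/R = 1501·0.146/685 = 0.3199.
Step 5 — 3dB bandwidth: Δω = ω₀/Q = 4692 rad/s; BW = Δω/(2π) = 746.7 Hz.

(a) f₀ = 238.9 Hz  (b) Q = 0.3199  (c) BW = 746.7 Hz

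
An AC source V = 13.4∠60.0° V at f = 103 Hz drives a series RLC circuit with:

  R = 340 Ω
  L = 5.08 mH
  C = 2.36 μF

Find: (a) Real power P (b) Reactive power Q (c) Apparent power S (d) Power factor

Step 1 — Angular frequency: ω = 2π·f = 2π·103 = 647.2 rad/s.
Step 2 — Component impedances:
  R: Z = R = 340 Ω
  L: Z = jωL = j·647.2·0.00508 = 0 + j3.288 Ω
  C: Z = 1/(jωC) = -j/(ω·C) = 0 - j654.7 Ω
Step 3 — Series combination: Z_total = R + L + C = 340 - j651.5 Ω = 734.8∠-62.4° Ω.
Step 4 — Source phasor: V = 13.4∠60.0° V = 6.7 + j11.6 V.
Step 5 — Current: I = V / Z = -0.009782 + j0.01539 A = 0.01824∠122.4° A.
Step 6 — Complex power: S = V·I* = 0.1131 - j0.2166 VA.
Step 7 — Real power: P = Re(S) = 0.1131 W.
Step 8 — Reactive power: Q = Im(S) = -0.2166 VAR.
Step 9 — Apparent power: |S| = 0.2444 VA.
Step 10 — Power factor: PF = P/|S| = 0.4627 (leading).

(a) P = 0.1131 W  (b) Q = -0.2166 VAR  (c) S = 0.2444 VA  (d) PF = 0.4627 (leading)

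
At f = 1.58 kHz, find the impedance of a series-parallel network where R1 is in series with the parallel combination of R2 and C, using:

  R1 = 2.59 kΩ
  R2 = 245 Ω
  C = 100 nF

Step 1 — Angular frequency: ω = 2π·f = 2π·1580 = 9927 rad/s.
Step 2 — Component impedances:
  R1: Z = R = 2590 Ω
  R2: Z = R = 245 Ω
  C: Z = 1/(jωC) = -j/(ω·C) = 0 - j1007 Ω
Step 3 — Parallel branch: R2 || C = 1/(1/R2 + 1/C) = 231.3 - j56.26 Ω.
Step 4 — Series with R1: Z_total = R1 + (R2 || C) = 2821 - j56.26 Ω = 2822∠-1.1° Ω.

Z = 2821 - j56.26 Ω = 2822∠-1.1° Ω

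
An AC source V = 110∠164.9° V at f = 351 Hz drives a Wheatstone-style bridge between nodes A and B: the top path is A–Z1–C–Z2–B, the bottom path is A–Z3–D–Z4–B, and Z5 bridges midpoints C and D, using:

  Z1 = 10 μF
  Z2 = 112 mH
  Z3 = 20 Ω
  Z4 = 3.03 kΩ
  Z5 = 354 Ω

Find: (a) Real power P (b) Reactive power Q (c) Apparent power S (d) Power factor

Step 1 — Angular frequency: ω = 2π·f = 2π·351 = 2205 rad/s.
Step 2 — Component impedances:
  Z1: Z = 1/(jωC) = -j/(ω·C) = 0 - j45.34 Ω
  Z2: Z = jωL = j·2205·0.112 = 0 + j247 Ω
  Z3: Z = R = 20 Ω
  Z4: Z = R = 3030 Ω
  Z5: Z = R = 354 Ω
Step 3 — Bridge requires nodal analysis (the Z5 bridge couples midpoints C and D, so the two paths cannot be reduced to a simple series/parallel combination). Setting node B to ground and injecting 1 A at node A, the 3-node admittance system at A, C, D solves to V_A = Z_AB = 19.02 + j200.7 Ω = 201.6∠84.6° Ω.
Step 4 — Source phasor: V = 110∠164.9° V = -106.2 + j28.66 V.
Step 5 — Current: I = V / Z = 0.0918 + j0.5378 A = 0.5456∠80.3° A.
Step 6 — Complex power: S = V·I* = 5.663 + j59.75 VA.
Step 7 — Real power: P = Re(S) = 5.663 W.
Step 8 — Reactive power: Q = Im(S) = 59.75 VAR.
Step 9 — Apparent power: |S| = 60.02 VA.
Step 10 — Power factor: PF = P/|S| = 0.09435 (lagging).

(a) P = 5.663 W  (b) Q = 59.75 VAR  (c) S = 60.02 VA  (d) PF = 0.09435 (lagging)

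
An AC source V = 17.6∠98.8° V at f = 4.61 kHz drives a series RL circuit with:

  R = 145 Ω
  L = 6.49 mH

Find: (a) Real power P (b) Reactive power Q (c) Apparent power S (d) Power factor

Step 1 — Angular frequency: ω = 2π·f = 2π·4610 = 2.897e+04 rad/s.
Step 2 — Component impedances:
  R: Z = R = 145 Ω
  L: Z = jωL = j·2.897e+04·0.00649 = 0 + j188 Ω
Step 3 — Series combination: Z_total = R + L = 145 + j188 Ω = 237.4∠52.4° Ω.
Step 4 — Source phasor: V = 17.6∠98.8° V = -2.693 + j17.39 V.
Step 5 — Current: I = V / Z = 0.05108 + j0.05372 A = 0.07413∠46.4° A.
Step 6 — Complex power: S = V·I* = 0.7969 + j1.033 VA.
Step 7 — Real power: P = Re(S) = 0.7969 W.
Step 8 — Reactive power: Q = Im(S) = 1.033 VAR.
Step 9 — Apparent power: |S| = 1.305 VA.
Step 10 — Power factor: PF = P/|S| = 0.6108 (lagging).

(a) P = 0.7969 W  (b) Q = 1.033 VAR  (c) S = 1.305 VA  (d) PF = 0.6108 (lagging)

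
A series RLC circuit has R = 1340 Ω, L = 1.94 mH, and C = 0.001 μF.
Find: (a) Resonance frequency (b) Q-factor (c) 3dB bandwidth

Step 1 — Resonance: ω₀ = 1/√(LC) = 1/√(0.00194·1e-09) = 7.18e+05 rad/s.
Step 2 — f₀ = ω₀/(2π) = 1.143e+05 Hz.
Step 3 — Series Q: Q = ω₀L/R = 7.18e+05·0.00194/1340 = 1.039.
Step 4 — Bandwidth: Δω = ω₀/Q = 6.907e+05 rad/s; BW = Δω/(2π) = 1.099e+05 Hz.

(a) f₀ = 1.143e+05 Hz  (b) Q = 1.039  (c) BW = 1.099e+05 Hz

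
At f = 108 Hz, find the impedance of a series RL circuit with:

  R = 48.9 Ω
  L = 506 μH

Step 1 — Angular frequency: ω = 2π·f = 2π·108 = 678.6 rad/s.
Step 2 — Component impedances:
  R: Z = R = 48.9 Ω
  L: Z = jωL = j·678.6·0.000506 = 0 + j0.3434 Ω
Step 3 — Series combination: Z_total = R + L = 48.9 + j0.3434 Ω = 48.9∠0.4° Ω.

Z = 48.9 + j0.3434 Ω = 48.9∠0.4° Ω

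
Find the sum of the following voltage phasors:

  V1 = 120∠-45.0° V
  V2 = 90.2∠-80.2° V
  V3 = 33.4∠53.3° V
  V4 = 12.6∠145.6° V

Step 1 — Convert each phasor to rectangular form:
  V1 = 120·(cos(-45.0°) + j·sin(-45.0°)) = 84.85 - j84.85 V
  V2 = 90.2·(cos(-80.2°) + j·sin(-80.2°)) = 15.35 - j88.88 V
  V3 = 33.4·(cos(53.3°) + j·sin(53.3°)) = 19.96 + j26.78 V
  V4 = 12.6·(cos(145.6°) + j·sin(145.6°)) = -10.4 + j7.119 V
Step 2 — Sum components: V_total = 109.8 - j139.8 V.
Step 3 — Convert to polar: |V_total| = 177.8 V, ∠V_total = -51.9°.

V_total = 177.8∠-51.9° V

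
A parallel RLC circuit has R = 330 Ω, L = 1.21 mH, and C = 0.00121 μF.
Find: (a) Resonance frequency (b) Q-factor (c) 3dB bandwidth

Step 1 — Resonance: ω₀ = 1/√(LC) = 1/√(0.00121·1.21e-09) = 8.264e+05 rad/s.
Step 2 — f₀ = ω₀/(2π) = 1.315e+05 Hz.
Step 3 — Parallel Q: Q = R/(ω₀L) = 330/(8.264e+05·0.00121) = 0.33.
Step 4 — Bandwidth: Δω = ω₀/Q = 2.504e+06 rad/s; BW = Δω/(2π) = 3.986e+05 Hz.

(a) f₀ = 1.315e+05 Hz  (b) Q = 0.33  (c) BW = 3.986e+05 Hz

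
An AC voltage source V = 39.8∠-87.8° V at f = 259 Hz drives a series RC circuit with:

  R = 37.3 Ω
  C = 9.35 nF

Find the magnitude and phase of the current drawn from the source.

Step 1 — Angular frequency: ω = 2π·f = 2π·259 = 1627 rad/s.
Step 2 — Component impedances:
  R: Z = R = 37.3 Ω
  C: Z = 1/(jωC) = -j/(ω·C) = 0 - j6.572e+04 Ω
Step 3 — Series combination: Z_total = R + C = 37.3 - j6.572e+04 Ω = 6.572e+04∠-90.0° Ω.
Step 4 — Source phasor: V = 39.8∠-87.8° V = 1.528 - j39.77 V.
Step 5 — Ohm's law: I = V / Z_total = (1.528 - j39.77) / (37.3 - j6.572e+04) = 0.0006052 + j2.29e-05 A.
Step 6 — Convert to polar: |I| = 0.0006056 A, ∠I = 2.2°.

I = 0.0006056∠2.2° A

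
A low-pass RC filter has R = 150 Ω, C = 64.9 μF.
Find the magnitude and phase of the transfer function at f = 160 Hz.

Step 1 — Angular frequency: ω = 2π·160 = 1005 rad/s.
Step 2 — Transfer function: H(jω) = 1/(1 + jωRC).
Step 3 — Denominator: 1 + jωRC = 1 + j·1005·150·6.49e-05 = 1 + j9.787.
Step 4 — H = 0.01033 - j0.1011.
Step 5 — Magnitude: |H| = 0.1017 (-19.9 dB); phase: φ = -84.2°.

|H| = 0.1017 (-19.9 dB), φ = -84.2°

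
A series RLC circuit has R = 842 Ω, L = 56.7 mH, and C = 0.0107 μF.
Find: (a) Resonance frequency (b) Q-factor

Step 1 — Resonance condition Im(Z)=0 gives ω₀ = 1/√(LC).
Step 2 — ω₀ = 1/√(0.0567·1.07e-08) = 4.06e+04 rad/s.
Step 3 — f₀ = ω₀/(2π) = 6462 Hz.
Step 4 — Series Q: Q = ω₀L/R = 4.06e+04·0.0567/842 = 2.734.

(a) f₀ = 6462 Hz  (b) Q = 2.734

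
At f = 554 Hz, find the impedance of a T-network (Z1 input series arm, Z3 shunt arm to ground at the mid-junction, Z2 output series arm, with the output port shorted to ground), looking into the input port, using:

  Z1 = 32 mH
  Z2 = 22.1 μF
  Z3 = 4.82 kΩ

Step 1 — Angular frequency: ω = 2π·f = 2π·554 = 3481 rad/s.
Step 2 — Component impedances:
  Z1: Z = jωL = j·3481·0.032 = 0 + j111.4 Ω
  Z2: Z = 1/(jωC) = -j/(ω·C) = 0 - j13 Ω
  Z3: Z = R = 4820 Ω
Step 3 — With the output port shorted to ground, the output series arm Z2 runs from the junction to ground; the shunt arm Z3 also runs from the junction to ground. They appear in parallel: Z3 || Z2 = 0.03506 - j13 Ω.
Step 4 — Series with input arm Z1: Z_in = Z1 + (Z3 || Z2) = 0.03506 + j98.39 Ω = 98.39∠90.0° Ω.

Z = 0.03506 + j98.39 Ω = 98.39∠90.0° Ω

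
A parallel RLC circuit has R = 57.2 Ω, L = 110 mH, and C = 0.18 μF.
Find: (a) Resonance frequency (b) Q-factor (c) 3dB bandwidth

Step 1 — Resonance: ω₀ = 1/√(LC) = 1/√(0.11·1.8e-07) = 7107 rad/s.
Step 2 — f₀ = ω₀/(2π) = 1131 Hz.
Step 3 — Parallel Q: Q = R/(ω₀L) = 57.2/(7107·0.11) = 0.07317.
Step 4 — Bandwidth: Δω = ω₀/Q = 9.713e+04 rad/s; BW = Δω/(2π) = 1.546e+04 Hz.

(a) f₀ = 1131 Hz  (b) Q = 0.07317  (c) BW = 1.546e+04 Hz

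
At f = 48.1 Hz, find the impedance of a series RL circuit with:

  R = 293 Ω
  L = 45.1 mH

Step 1 — Angular frequency: ω = 2π·f = 2π·48.1 = 302.2 rad/s.
Step 2 — Component impedances:
  R: Z = R = 293 Ω
  L: Z = jωL = j·302.2·0.0451 = 0 + j13.63 Ω
Step 3 — Series combination: Z_total = R + L = 293 + j13.63 Ω = 293.3∠2.7° Ω.

Z = 293 + j13.63 Ω = 293.3∠2.7° Ω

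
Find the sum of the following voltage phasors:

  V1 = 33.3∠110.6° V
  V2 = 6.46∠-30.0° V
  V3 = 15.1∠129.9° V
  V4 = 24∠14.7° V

Step 1 — Convert each phasor to rectangular form:
  V1 = 33.3·(cos(110.6°) + j·sin(110.6°)) = -11.72 + j31.17 V
  V2 = 6.46·(cos(-30.0°) + j·sin(-30.0°)) = 5.595 - j3.23 V
  V3 = 15.1·(cos(129.9°) + j·sin(129.9°)) = -9.686 + j11.58 V
  V4 = 24·(cos(14.7°) + j·sin(14.7°)) = 23.21 + j6.09 V
Step 2 — Sum components: V_total = 7.407 + j45.62 V.
Step 3 — Convert to polar: |V_total| = 46.21 V, ∠V_total = 80.8°.

V_total = 46.21∠80.8° V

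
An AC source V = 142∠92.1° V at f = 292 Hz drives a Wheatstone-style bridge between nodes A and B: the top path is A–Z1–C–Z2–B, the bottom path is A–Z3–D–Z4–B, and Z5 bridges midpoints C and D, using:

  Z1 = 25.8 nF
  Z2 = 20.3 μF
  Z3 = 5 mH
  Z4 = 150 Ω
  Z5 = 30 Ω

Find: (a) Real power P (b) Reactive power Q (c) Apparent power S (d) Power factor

Step 1 — Angular frequency: ω = 2π·f = 2π·292 = 1835 rad/s.
Step 2 — Component impedances:
  Z1: Z = 1/(jωC) = -j/(ω·C) = 0 - j2.113e+04 Ω
  Z2: Z = 1/(jωC) = -j/(ω·C) = 0 - j26.85 Ω
  Z3: Z = jωL = j·1835·0.005 = 0 + j9.173 Ω
  Z4: Z = R = 150 Ω
  Z5: Z = R = 30 Ω
Step 3 — Bridge requires nodal analysis (the Z5 bridge couples midpoints C and D, so the two paths cannot be reduced to a simple series/parallel combination). Setting node B to ground and injecting 1 A at node A, the 3-node admittance system at A, C, D solves to V_A = Z_AB = 27.75 - j9.087 Ω = 29.2∠-18.1° Ω.
Step 4 — Source phasor: V = 142∠92.1° V = -5.203 + j141.9 V.
Step 5 — Current: I = V / Z = -1.682 + j4.563 A = 4.863∠110.2° A.
Step 6 — Complex power: S = V·I* = 656.3 - j214.9 VA.
Step 7 — Real power: P = Re(S) = 656.3 W.
Step 8 — Reactive power: Q = Im(S) = -214.9 VAR.
Step 9 — Apparent power: |S| = 690.5 VA.
Step 10 — Power factor: PF = P/|S| = 0.9503 (leading).

(a) P = 656.3 W  (b) Q = -214.9 VAR  (c) S = 690.5 VA  (d) PF = 0.9503 (leading)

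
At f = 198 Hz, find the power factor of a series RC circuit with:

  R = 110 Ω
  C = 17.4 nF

Step 1 — Angular frequency: ω = 2π·f = 2π·198 = 1244 rad/s.
Step 2 — Component impedances:
  R: Z = R = 110 Ω
  C: Z = 1/(jωC) = -j/(ω·C) = 0 - j4.62e+04 Ω
Step 3 — Series combination: Z_total = R + C = 110 - j4.62e+04 Ω = 4.62e+04∠-89.9° Ω.
Step 4 — Power factor: PF = cos(φ) = Re(Z)/|Z| = 110/4.62e+04 = 0.002381.
Step 5 — Type: Im(Z) = -4.62e+04 ⇒ leading (phase φ = -89.9°).

PF = 0.002381 (leading, φ = -89.9°)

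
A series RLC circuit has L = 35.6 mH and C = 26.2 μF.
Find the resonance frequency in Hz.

Step 1 — Resonance condition Im(Z)=0 gives ω₀ = 1/√(LC).
Step 2 — ω₀ = 1/√(0.0356·2.62e-05) = 1035 rad/s.
Step 3 — f₀ = ω₀/(2π) = 164.8 Hz.

f₀ = 164.8 Hz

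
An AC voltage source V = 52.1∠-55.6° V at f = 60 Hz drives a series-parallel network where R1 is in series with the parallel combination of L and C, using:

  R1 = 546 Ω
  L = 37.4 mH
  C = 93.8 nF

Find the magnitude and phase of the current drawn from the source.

Step 1 — Angular frequency: ω = 2π·f = 2π·60 = 377 rad/s.
Step 2 — Component impedances:
  R1: Z = R = 546 Ω
  L: Z = jωL = j·377·0.0374 = 0 + j14.1 Ω
  C: Z = 1/(jωC) = -j/(ω·C) = 0 - j2.828e+04 Ω
Step 3 — Parallel branch: L || C = 1/(1/L + 1/C) = 0 + j14.11 Ω.
Step 4 — Series with R1: Z_total = R1 + (L || C) = 546 + j14.11 Ω = 546.2∠1.5° Ω.
Step 5 — Source phasor: V = 52.1∠-55.6° V = 29.43 - j42.99 V.
Step 6 — Ohm's law: I = V / Z_total = (29.43 - j42.99) / (546 + j14.11) = 0.05184 - j0.08007 A.
Step 7 — Convert to polar: |I| = 0.09539 A, ∠I = -57.1°.

I = 0.09539∠-57.1° A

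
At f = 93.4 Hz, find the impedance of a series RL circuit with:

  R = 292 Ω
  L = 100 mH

Step 1 — Angular frequency: ω = 2π·f = 2π·93.4 = 586.8 rad/s.
Step 2 — Component impedances:
  R: Z = R = 292 Ω
  L: Z = jωL = j·586.8·0.1 = 0 + j58.68 Ω
Step 3 — Series combination: Z_total = R + L = 292 + j58.68 Ω = 297.8∠11.4° Ω.

Z = 292 + j58.68 Ω = 297.8∠11.4° Ω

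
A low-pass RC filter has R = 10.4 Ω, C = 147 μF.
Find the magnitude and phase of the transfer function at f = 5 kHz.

Step 1 — Angular frequency: ω = 2π·5000 = 3.142e+04 rad/s.
Step 2 — Transfer function: H(jω) = 1/(1 + jωRC).
Step 3 — Denominator: 1 + jωRC = 1 + j·3.142e+04·10.4·0.000147 = 1 + j48.03.
Step 4 — H = 0.0004333 - j0.02081.
Step 5 — Magnitude: |H| = 0.02082 (-33.6 dB); phase: φ = -88.8°.

|H| = 0.02082 (-33.6 dB), φ = -88.8°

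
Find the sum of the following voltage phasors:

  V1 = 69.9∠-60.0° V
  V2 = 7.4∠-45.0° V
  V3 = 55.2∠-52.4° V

Step 1 — Convert each phasor to rectangular form:
  V1 = 69.9·(cos(-60.0°) + j·sin(-60.0°)) = 34.95 - j60.54 V
  V2 = 7.4·(cos(-45.0°) + j·sin(-45.0°)) = 5.233 - j5.233 V
  V3 = 55.2·(cos(-52.4°) + j·sin(-52.4°)) = 33.68 - j43.73 V
Step 2 — Sum components: V_total = 73.86 - j109.5 V.
Step 3 — Convert to polar: |V_total| = 132.1 V, ∠V_total = -56.0°.

V_total = 132.1∠-56.0° V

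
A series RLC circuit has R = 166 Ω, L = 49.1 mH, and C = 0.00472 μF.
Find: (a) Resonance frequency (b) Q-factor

Step 1 — Resonance condition Im(Z)=0 gives ω₀ = 1/√(LC).
Step 2 — ω₀ = 1/√(0.0491·4.72e-09) = 6.569e+04 rad/s.
Step 3 — f₀ = ω₀/(2π) = 1.045e+04 Hz.
Step 4 — Series Q: Q = ω₀L/R = 6.569e+04·0.0491/166 = 19.43.

(a) f₀ = 1.045e+04 Hz  (b) Q = 19.43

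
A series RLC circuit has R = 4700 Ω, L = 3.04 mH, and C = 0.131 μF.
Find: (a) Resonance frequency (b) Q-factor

Step 1 — Resonance condition Im(Z)=0 gives ω₀ = 1/√(LC).
Step 2 — ω₀ = 1/√(0.00304·1.31e-07) = 5.011e+04 rad/s.
Step 3 — f₀ = ω₀/(2π) = 7975 Hz.
Step 4 — Series Q: Q = ω₀L/R = 5.011e+04·0.00304/4700 = 0.03241.

(a) f₀ = 7975 Hz  (b) Q = 0.03241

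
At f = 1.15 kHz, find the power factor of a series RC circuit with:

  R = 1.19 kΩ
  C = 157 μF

Step 1 — Angular frequency: ω = 2π·f = 2π·1150 = 7226 rad/s.
Step 2 — Component impedances:
  R: Z = R = 1190 Ω
  C: Z = 1/(jωC) = -j/(ω·C) = 0 - j0.8815 Ω
Step 3 — Series combination: Z_total = R + C = 1190 - j0.8815 Ω = 1190∠-0.0° Ω.
Step 4 — Power factor: PF = cos(φ) = Re(Z)/|Z| = 1190/1190 = 1.
Step 5 — Type: Im(Z) = -0.8815 ⇒ leading (phase φ = -0.0°).

PF = 1 (leading, φ = -0.0°)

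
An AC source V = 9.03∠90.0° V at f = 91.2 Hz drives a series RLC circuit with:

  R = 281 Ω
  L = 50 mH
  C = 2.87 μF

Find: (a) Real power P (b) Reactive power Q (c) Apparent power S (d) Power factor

Step 1 — Angular frequency: ω = 2π·f = 2π·91.2 = 573 rad/s.
Step 2 — Component impedances:
  R: Z = R = 281 Ω
  L: Z = jωL = j·573·0.05 = 0 + j28.65 Ω
  C: Z = 1/(jωC) = -j/(ω·C) = 0 - j608.1 Ω
Step 3 — Series combination: Z_total = R + L + C = 281 - j579.4 Ω = 643.9∠-64.1° Ω.
Step 4 — Source phasor: V = 9.03∠90.0° V = 0 + j9.03 V.
Step 5 — Current: I = V / Z = -0.01262 + j0.006119 A = 0.01402∠154.1° A.
Step 6 — Complex power: S = V·I* = 0.05526 - j0.1139 VA.
Step 7 — Real power: P = Re(S) = 0.05526 W.
Step 8 — Reactive power: Q = Im(S) = -0.1139 VAR.
Step 9 — Apparent power: |S| = 0.1266 VA.
Step 10 — Power factor: PF = P/|S| = 0.4364 (leading).

(a) P = 0.05526 W  (b) Q = -0.1139 VAR  (c) S = 0.1266 VA  (d) PF = 0.4364 (leading)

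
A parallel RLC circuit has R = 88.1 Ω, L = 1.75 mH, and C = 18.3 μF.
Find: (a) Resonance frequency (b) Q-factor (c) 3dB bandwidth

Step 1 — Resonance: ω₀ = 1/√(LC) = 1/√(0.00175·1.83e-05) = 5588 rad/s.
Step 2 — f₀ = ω₀/(2π) = 889.4 Hz.
Step 3 — Parallel Q: Q = R/(ω₀L) = 88.1/(5588·0.00175) = 9.009.
Step 4 — Bandwidth: Δω = ω₀/Q = 620.3 rad/s; BW = Δω/(2π) = 98.72 Hz.

(a) f₀ = 889.4 Hz  (b) Q = 9.009  (c) BW = 98.72 Hz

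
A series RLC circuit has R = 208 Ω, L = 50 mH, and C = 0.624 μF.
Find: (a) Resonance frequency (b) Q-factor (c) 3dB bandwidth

Step 1 — Resonance: ω₀ = 1/√(LC) = 1/√(0.05·6.24e-07) = 5661 rad/s.
Step 2 — f₀ = ω₀/(2π) = 901 Hz.
Step 3 — Series Q: Q = ω₀L/R = 5661·0.05/208 = 1.361.
Step 4 — Bandwidth: Δω = ω₀/Q = 4160 rad/s; BW = Δω/(2π) = 662.1 Hz.

(a) f₀ = 901 Hz  (b) Q = 1.361  (c) BW = 662.1 Hz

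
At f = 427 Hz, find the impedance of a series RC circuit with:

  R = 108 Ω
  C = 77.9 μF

Step 1 — Angular frequency: ω = 2π·f = 2π·427 = 2683 rad/s.
Step 2 — Component impedances:
  R: Z = R = 108 Ω
  C: Z = 1/(jωC) = -j/(ω·C) = 0 - j4.785 Ω
Step 3 — Series combination: Z_total = R + C = 108 - j4.785 Ω = 108.1∠-2.5° Ω.

Z = 108 - j4.785 Ω = 108.1∠-2.5° Ω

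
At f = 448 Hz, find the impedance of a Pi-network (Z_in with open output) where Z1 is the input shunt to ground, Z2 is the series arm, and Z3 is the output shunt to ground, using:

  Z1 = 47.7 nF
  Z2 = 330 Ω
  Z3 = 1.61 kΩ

Step 1 — Angular frequency: ω = 2π·f = 2π·448 = 2815 rad/s.
Step 2 — Component impedances:
  Z1: Z = 1/(jωC) = -j/(ω·C) = 0 - j7448 Ω
  Z2: Z = R = 330 Ω
  Z3: Z = R = 1610 Ω
Step 3 — With open output, the series arm Z2 and the output shunt Z3 appear in series to ground: Z2 + Z3 = 1940 Ω.
Step 4 — Parallel with input shunt Z1: Z_in = Z1 || (Z2 + Z3) = 1817 - j473.2 Ω = 1877∠-14.6° Ω.

Z = 1817 - j473.2 Ω = 1877∠-14.6° Ω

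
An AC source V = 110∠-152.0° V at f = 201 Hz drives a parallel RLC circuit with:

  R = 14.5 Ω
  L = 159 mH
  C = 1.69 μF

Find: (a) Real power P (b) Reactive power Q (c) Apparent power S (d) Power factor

Step 1 — Angular frequency: ω = 2π·f = 2π·201 = 1263 rad/s.
Step 2 — Component impedances:
  R: Z = R = 14.5 Ω
  L: Z = jωL = j·1263·0.159 = 0 + j200.8 Ω
  C: Z = 1/(jωC) = -j/(ω·C) = 0 - j468.5 Ω
Step 3 — Parallel combination: 1/Z_total = 1/R + 1/L + 1/C; Z_total = 14.48 + j0.5973 Ω = 14.49∠2.4° Ω.
Step 4 — Source phasor: V = 110∠-152.0° V = -97.12 - j51.64 V.
Step 5 — Current: I = V / Z = -6.845 - j3.285 A = 7.593∠-154.4° A.
Step 6 — Complex power: S = V·I* = 834.5 + j34.43 VA.
Step 7 — Real power: P = Re(S) = 834.5 W.
Step 8 — Reactive power: Q = Im(S) = 34.43 VAR.
Step 9 — Apparent power: |S| = 835.2 VA.
Step 10 — Power factor: PF = P/|S| = 0.9991 (lagging).

(a) P = 834.5 W  (b) Q = 34.43 VAR  (c) S = 835.2 VA  (d) PF = 0.9991 (lagging)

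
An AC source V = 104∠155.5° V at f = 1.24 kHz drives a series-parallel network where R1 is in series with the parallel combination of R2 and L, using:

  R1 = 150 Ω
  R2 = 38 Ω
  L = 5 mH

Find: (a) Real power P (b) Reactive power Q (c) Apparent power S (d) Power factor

Step 1 — Angular frequency: ω = 2π·f = 2π·1240 = 7791 rad/s.
Step 2 — Component impedances:
  R1: Z = R = 150 Ω
  R2: Z = R = 38 Ω
  L: Z = jωL = j·7791·0.005 = 0 + j38.96 Ω
Step 3 — Parallel branch: R2 || L = 1/(1/R2 + 1/L) = 19.47 + j18.99 Ω.
Step 4 — Series with R1: Z_total = R1 + (R2 || L) = 169.5 + j18.99 Ω = 170.5∠6.4° Ω.
Step 5 — Source phasor: V = 104∠155.5° V = -94.64 + j43.13 V.
Step 6 — Current: I = V / Z = -0.5233 + j0.3131 A = 0.6099∠149.1° A.
Step 7 — Complex power: S = V·I* = 63.03 + j7.064 VA.
Step 8 — Real power: P = Re(S) = 63.03 W.
Step 9 — Reactive power: Q = Im(S) = 7.064 VAR.
Step 10 — Apparent power: |S| = 63.42 VA.
Step 11 — Power factor: PF = P/|S| = 0.9938 (lagging).

(a) P = 63.03 W  (b) Q = 7.064 VAR  (c) S = 63.42 VA  (d) PF = 0.9938 (lagging)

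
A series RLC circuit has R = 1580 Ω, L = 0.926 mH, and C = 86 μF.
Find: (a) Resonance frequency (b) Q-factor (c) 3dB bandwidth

Step 1 — Resonance condition Im(Z)=0 gives ω₀ = 1/√(LC).
Step 2 — ω₀ = 1/√(0.000926·8.6e-05) = 3544 rad/s.
Step 3 — f₀ = ω₀/(2π) = 564 Hz.
Step 4 — Series Q: Q = ω₀L/R = 3544·0.000926/1580 = 0.002077.
Step 5 — 3dB bandwidth: Δω = ω₀/Q = 1.706e+06 rad/s; BW = Δω/(2π) = 2.716e+05 Hz.

(a) f₀ = 564 Hz  (b) Q = 0.002077  (c) BW = 2.716e+05 Hz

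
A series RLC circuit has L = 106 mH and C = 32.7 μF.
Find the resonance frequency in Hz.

Step 1 — Resonance condition Im(Z)=0 gives ω₀ = 1/√(LC).
Step 2 — ω₀ = 1/√(0.106·3.27e-05) = 537.1 rad/s.
Step 3 — f₀ = ω₀/(2π) = 85.49 Hz.

f₀ = 85.49 Hz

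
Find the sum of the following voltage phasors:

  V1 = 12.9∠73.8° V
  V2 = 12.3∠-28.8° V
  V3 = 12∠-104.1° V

Step 1 — Convert each phasor to rectangular form:
  V1 = 12.9·(cos(73.8°) + j·sin(73.8°)) = 3.599 + j12.39 V
  V2 = 12.3·(cos(-28.8°) + j·sin(-28.8°)) = 10.78 - j5.926 V
  V3 = 12·(cos(-104.1°) + j·sin(-104.1°)) = -2.923 - j11.64 V
Step 2 — Sum components: V_total = 11.45 - j5.176 V.
Step 3 — Convert to polar: |V_total| = 12.57 V, ∠V_total = -24.3°.

V_total = 12.57∠-24.3° V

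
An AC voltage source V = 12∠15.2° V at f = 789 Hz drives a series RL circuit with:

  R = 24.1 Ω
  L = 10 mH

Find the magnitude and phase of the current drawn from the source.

Step 1 — Angular frequency: ω = 2π·f = 2π·789 = 4957 rad/s.
Step 2 — Component impedances:
  R: Z = R = 24.1 Ω
  L: Z = jωL = j·4957·0.01 = 0 + j49.57 Ω
Step 3 — Series combination: Z_total = R + L = 24.1 + j49.57 Ω = 55.12∠64.1° Ω.
Step 4 — Source phasor: V = 12∠15.2° V = 11.58 + j3.146 V.
Step 5 — Ohm's law: I = V / Z_total = (11.58 + j3.146) / (24.1 + j49.57) = 0.1432 - j0.164 A.
Step 6 — Convert to polar: |I| = 0.2177 A, ∠I = -48.9°.

I = 0.2177∠-48.9° A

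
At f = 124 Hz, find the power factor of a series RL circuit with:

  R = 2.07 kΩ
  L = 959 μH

Step 1 — Angular frequency: ω = 2π·f = 2π·124 = 779.1 rad/s.
Step 2 — Component impedances:
  R: Z = R = 2070 Ω
  L: Z = jωL = j·779.1·0.000959 = 0 + j0.7472 Ω
Step 3 — Series combination: Z_total = R + L = 2070 + j0.7472 Ω = 2070∠0.0° Ω.
Step 4 — Power factor: PF = cos(φ) = Re(Z)/|Z| = 2070/2070 = 1.
Step 5 — Type: Im(Z) = 0.7472 ⇒ lagging (phase φ = 0.0°).

PF = 1 (lagging, φ = 0.0°)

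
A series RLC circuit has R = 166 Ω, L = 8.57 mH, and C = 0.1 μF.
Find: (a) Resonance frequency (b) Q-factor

Step 1 — Resonance condition Im(Z)=0 gives ω₀ = 1/√(LC).
Step 2 — ω₀ = 1/√(0.00857·1e-07) = 3.416e+04 rad/s.
Step 3 — f₀ = ω₀/(2π) = 5437 Hz.
Step 4 — Series Q: Q = ω₀L/R = 3.416e+04·0.00857/166 = 1.764.

(a) f₀ = 5437 Hz  (b) Q = 1.764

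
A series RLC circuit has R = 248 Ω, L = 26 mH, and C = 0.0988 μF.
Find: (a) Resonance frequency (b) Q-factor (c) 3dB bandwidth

Step 1 — Resonance condition Im(Z)=0 gives ω₀ = 1/√(LC).
Step 2 — ω₀ = 1/√(0.026·9.88e-08) = 1.973e+04 rad/s.
Step 3 — f₀ = ω₀/(2π) = 3140 Hz.
Step 4 — Series Q: Q = ω₀L/R = 1.973e+04·0.026/248 = 2.069.
Step 5 — 3dB bandwidth: Δω = ω₀/Q = 9538 rad/s; BW = Δω/(2π) = 1518 Hz.

(a) f₀ = 3140 Hz  (b) Q = 2.069  (c) BW = 1518 Hz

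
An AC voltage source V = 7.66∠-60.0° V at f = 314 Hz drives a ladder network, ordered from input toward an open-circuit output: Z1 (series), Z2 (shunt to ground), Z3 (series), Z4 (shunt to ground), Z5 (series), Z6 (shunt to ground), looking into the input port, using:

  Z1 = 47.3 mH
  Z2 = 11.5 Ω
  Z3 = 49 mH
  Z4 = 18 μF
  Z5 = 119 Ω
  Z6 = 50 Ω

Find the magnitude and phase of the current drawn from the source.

Step 1 — Angular frequency: ω = 2π·f = 2π·314 = 1973 rad/s.
Step 2 — Component impedances:
  Z1: Z = jωL = j·1973·0.0473 = 0 + j93.32 Ω
  Z2: Z = R = 11.5 Ω
  Z3: Z = jωL = j·1973·0.049 = 0 + j96.67 Ω
  Z4: Z = 1/(jωC) = -j/(ω·C) = 0 - j28.16 Ω
  Z5: Z = R = 119 Ω
  Z6: Z = R = 50 Ω
Step 3 — Ladder network (open output): work backward from the far end, alternating series and parallel combinations. Z_in = 11.08 + j95.13 Ω = 95.77∠83.4° Ω.
Step 4 — Source phasor: V = 7.66∠-60.0° V = 3.83 - j6.634 V.
Step 5 — Ohm's law: I = V / Z_total = (3.83 - j6.634) / (11.08 + j95.13) = -0.06417 - j0.04773 A.
Step 6 — Convert to polar: |I| = 0.07998 A, ∠I = -143.4°.

I = 0.07998∠-143.4° A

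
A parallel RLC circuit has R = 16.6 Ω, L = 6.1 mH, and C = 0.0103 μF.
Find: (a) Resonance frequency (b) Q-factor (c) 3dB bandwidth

Step 1 — Resonance: ω₀ = 1/√(LC) = 1/√(0.0061·1.03e-08) = 1.262e+05 rad/s.
Step 2 — f₀ = ω₀/(2π) = 2.008e+04 Hz.
Step 3 — Parallel Q: Q = R/(ω₀L) = 16.6/(1.262e+05·0.0061) = 0.02157.
Step 4 — Bandwidth: Δω = ω₀/Q = 5.849e+06 rad/s; BW = Δω/(2π) = 9.308e+05 Hz.

(a) f₀ = 2.008e+04 Hz  (b) Q = 0.02157  (c) BW = 9.308e+05 Hz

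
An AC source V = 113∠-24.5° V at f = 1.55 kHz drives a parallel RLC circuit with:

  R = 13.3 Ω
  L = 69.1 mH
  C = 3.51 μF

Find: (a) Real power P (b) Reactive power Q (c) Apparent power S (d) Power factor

Step 1 — Angular frequency: ω = 2π·f = 2π·1550 = 9739 rad/s.
Step 2 — Component impedances:
  R: Z = R = 13.3 Ω
  L: Z = jωL = j·9739·0.0691 = 0 + j673 Ω
  C: Z = 1/(jωC) = -j/(ω·C) = 0 - j29.25 Ω
Step 3 — Parallel combination: 1/Z_total = 1/R + 1/L + 1/C; Z_total = 11.18 - j4.864 Ω = 12.2∠-23.5° Ω.
Step 4 — Source phasor: V = 113∠-24.5° V = 102.8 - j46.86 V.
Step 5 — Current: I = V / Z = 9.263 - j0.1612 A = 9.265∠-1.0° A.
Step 6 — Complex power: S = V·I* = 960.1 - j417.5 VA.
Step 7 — Real power: P = Re(S) = 960.1 W.
Step 8 — Reactive power: Q = Im(S) = -417.5 VAR.
Step 9 — Apparent power: |S| = 1047 VA.
Step 10 — Power factor: PF = P/|S| = 0.917 (leading).

(a) P = 960.1 W  (b) Q = -417.5 VAR  (c) S = 1047 VA  (d) PF = 0.917 (leading)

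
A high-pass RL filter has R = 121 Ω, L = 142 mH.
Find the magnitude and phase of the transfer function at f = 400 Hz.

Step 1 — Angular frequency: ω = 2π·400 = 2513 rad/s.
Step 2 — Transfer function: H(jω) = jωL/(R + jωL).
Step 3 — Numerator jωL = j·356.9; denominator R + jωL = 121 + j356.9.
Step 4 — H = 0.8969 + j0.3041.
Step 5 — Magnitude: |H| = 0.947 (-0.5 dB); phase: φ = 18.7°.

|H| = 0.947 (-0.5 dB), φ = 18.7°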